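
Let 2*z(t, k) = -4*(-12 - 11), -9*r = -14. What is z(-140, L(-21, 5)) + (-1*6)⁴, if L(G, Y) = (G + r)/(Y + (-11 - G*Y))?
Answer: 1342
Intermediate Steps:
r = 14/9 (r = -⅑*(-14) = 14/9 ≈ 1.5556)
L(G, Y) = (14/9 + G)/(-11 + Y - G*Y) (L(G, Y) = (G + 14/9)/(Y + (-11 - G*Y)) = (14/9 + G)/(Y + (-11 - G*Y)) = (14/9 + G)/(-11 + Y - G*Y))
z(t, k) = 46 (z(t, k) = (-4*(-12 - 11))/2 = (-4*(-23))/2 = (½)*92 = 46)
z(-140, L(-21, 5)) + (-1*6)⁴ = 46 + (-1*6)⁴ = 46 + (-6)⁴ = 46 + 1296 = 1342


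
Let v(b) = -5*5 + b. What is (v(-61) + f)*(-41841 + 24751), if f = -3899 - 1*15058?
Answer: 325444870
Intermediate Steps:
v(b) = -25 + b
f = -18957 (f = -3899 - 15058 = -18957)
(v(-61) + f)*(-41841 + 24751) = ((-25 - 61) - 18957)*(-41841 + 24751) = (-86 - 18957)*(-17090) = -19043*(-17090) = 325444870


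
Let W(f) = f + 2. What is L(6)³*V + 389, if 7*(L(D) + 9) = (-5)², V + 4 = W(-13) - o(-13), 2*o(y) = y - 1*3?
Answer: 73933/49 ≈ 1508.8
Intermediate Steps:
W(f) = 2 + f
o(y) = -3/2 + y/2 (o(y) = (y - 1*3)/2 = (y - 3)/2 = (-3 + y)/2 = -3/2 + y/2)
V = -7 (V = -4 + ((2 - 13) - (-3/2 + (½)*(-13))) = -4 + (-11 - (-3/2 - 13/2)) = -4 + (-11 - 1*(-8)) = -4 + (-11 + 8) = -4 - 3 = -7)
L(D) = -38/7 (L(D) = -9 + (⅐)*(-5)² = -9 + (⅐)*25 = -9 + 25/7 = -38/7)
L(6)³*V + 389 = (-38/7)³*(-7) + 389 = -54872/343*(-7) + 389 = 54872/49 + 389 = 73933/49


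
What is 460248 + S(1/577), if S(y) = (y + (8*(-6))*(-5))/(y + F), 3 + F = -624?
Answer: 166507462463/361778 ≈ 4.6025e+5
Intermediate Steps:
F = -627 (F = -3 - 624 = -627)
S(y) = (240 + y)/(-627 + y) (S(y) = (y + (8*(-6))*(-5))/(y - 627) = (y - 48*(-5))/(-627 + y) = (y + 240)/(-627 + y) = (240 + y)/(-627 + y))
460248 + S(1/577) = 460248 + (240 + 1/577)/(-627 + 1/577) = 460248 + (138481/577)/(-361778/577) = 460248 - 577/361778*138481/577 = 460248 - 138481/361778 = 166507462463/361778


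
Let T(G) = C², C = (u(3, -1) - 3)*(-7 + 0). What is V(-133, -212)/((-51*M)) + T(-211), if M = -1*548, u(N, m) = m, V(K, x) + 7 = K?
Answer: 5477773/6987 ≈ 784.00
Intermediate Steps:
V(K, x) = -7 + K
C = 28 (C = (-1 - 3)*(-7 + 0) = -4*(-7) = 28)
M = -548
T(G) = 784 (T(G) = 28² = 784)
V(-133, -212)/((-51*M)) + T(-211) = (-7 - 133)/((-51*(-548))) + 784 = -140/27948 + 784 = -140*1/27948 + 784 = -35/6987 + 784 = 5477773/6987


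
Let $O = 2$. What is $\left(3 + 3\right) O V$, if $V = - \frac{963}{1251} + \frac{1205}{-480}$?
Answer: $- \frac{43771}{1112} \approx -39.362$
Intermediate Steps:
$V = - \frac{43771}{13344}$ ($V = \left(-963\right) \frac{1}{1251} + 1205 \left(- \frac{1}{480}\right) = - \frac{107}{139} - \frac{241}{96} = - \frac{43771}{13344} \approx -3.2802$)
$\left(3 + 3\right) O V = \left(3 + 3\right) 2 \left(- \frac{43771}{13344}\right) = 6 \cdot 2 \left(- \frac{43771}{13344}\right) = 12 \left(- \frac{43771}{13344}\right) = - \frac{43771}{1112}$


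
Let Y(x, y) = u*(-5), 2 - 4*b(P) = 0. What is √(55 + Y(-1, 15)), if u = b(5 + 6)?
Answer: √210/2 ≈ 7.2457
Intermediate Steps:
b(P) = ½ (b(P) = ½ - ¼*0 = ½ + 0 = ½)
u = ½ ≈ 0.50000
Y(x, y) = -5/2 (Y(x, y) = (½)*(-5) = -5/2)
√(55 + Y(-1, 15)) = √(55 - 5/2) = √(105/2) = √210/2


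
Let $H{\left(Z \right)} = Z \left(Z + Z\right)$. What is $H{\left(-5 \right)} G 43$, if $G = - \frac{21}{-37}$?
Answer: $\frac{45150}{37} \approx 1220.3$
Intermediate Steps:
$H{\left(Z \right)} = 2 Z^{2}$ ($H{\left(Z \right)} = Z 2 Z = 2 Z^{2}$)
$G = \frac{21}{37}$ ($G = \left(-21\right) \left(- \frac{1}{37}\right) = \frac{21}{37} \approx 0.56757$)
$H{\left(-5 \right)} G 43 = 2 \left(-5\right)^{2} \cdot \frac{21}{37} \cdot 43 = 2 \cdot 25 \cdot \frac{21}{37} \cdot 43 = 50 \cdot \frac{21}{37} \cdot 43 = \frac{1050}{37} \cdot 43 = \frac{45150}{37}$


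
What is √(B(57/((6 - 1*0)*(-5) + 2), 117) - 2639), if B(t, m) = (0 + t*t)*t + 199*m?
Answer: √3170943265/392 ≈ 143.65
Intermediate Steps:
B(t, m) = t³ + 199*m (B(t, m) = (0 + t²)*t + 199*m = t²*t + 199*m = t³ + 199*m)
√(B(57/((6 - 1*0)*(-5) + 2), 117) - 2639) = √(((57/((6 - 1*0)*(-5) + 2))³ + 199*117) - 2639) = √(((57/((6 + 0)*(-5) + 2))³ + 23283) - 2639) = √(((57/(6*(-5) + 2))³ + 23283) - 2639) = √(((57/(-30 + 2))³ + 23283) - 2639) = √(((57/(-28))³ + 23283) - 2639) = √(((57*(-1/28))³ + 23283) - 2639) = √(((-57/28)³ + 23283) - 2639) = √((-185193/21952 + 23283) - 2639) = √(510923223/21952 - 2639) = √(452991895/21952) = √3170943265/392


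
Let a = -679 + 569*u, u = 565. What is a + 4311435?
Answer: 4632241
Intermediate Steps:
a = 320806 (a = -679 + 569*565 = -679 + 321485 = 320806)
a + 4311435 = 320806 + 4311435 = 4632241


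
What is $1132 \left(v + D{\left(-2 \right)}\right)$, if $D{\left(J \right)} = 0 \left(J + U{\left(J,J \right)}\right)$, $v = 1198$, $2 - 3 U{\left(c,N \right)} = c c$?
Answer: $1356136$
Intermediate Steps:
$U{\left(c,N \right)} = \frac{2}{3} - \frac{c^{2}}{3}$ ($U{\left(c,N \right)} = \frac{2}{3} - \frac{c c}{3} = \frac{2}{3} - \frac{c^{2}}{3}$)
$D{\left(J \right)} = 0$ ($D{\left(J \right)} = 0 \left(J - \left(- \frac{2}{3} + \frac{J^{2}}{3}\right)\right) = 0 \left(\frac{2}{3} + J - \frac{J^{2}}{3}\right) = 0$)
$1132 \left(v + D{\left(-2 \right)}\right) = 1132 \left(1198 + 0\right) = 1132 \cdot 1198 = 1356136$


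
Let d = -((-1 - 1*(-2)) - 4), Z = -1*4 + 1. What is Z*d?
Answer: -9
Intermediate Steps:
Z = -3 (Z = -4 + 1 = -3)
d = 3 (d = -((-1 + 2) - 4) = -(1 - 4) = -1*(-3) = 3)
Z*d = -3*3 = -9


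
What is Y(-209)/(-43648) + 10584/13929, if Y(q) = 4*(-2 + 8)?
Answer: 19234839/25332208 ≈ 0.75930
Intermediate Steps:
Y(q) = 24 (Y(q) = 4*6 = 24)
Y(-209)/(-43648) + 10584/13929 = 24/(-43648) + 10584/13929 = 24*(-1/43648) + 10584*(1/13929) = -3/5456 + 3528/4643 = 19234839/25332208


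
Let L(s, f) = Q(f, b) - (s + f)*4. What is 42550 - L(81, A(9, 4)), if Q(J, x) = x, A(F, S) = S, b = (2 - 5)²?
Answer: 42881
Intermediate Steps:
b = 9 (b = (-3)² = 9)
L(s, f) = 9 - 4*f - 4*s (L(s, f) = 9 - (s + f)*4 = 9 - (f + s)*4 = 9 - (4*f + 4*s) = 9 + (-4*f - 4*s) = 9 - 4*f - 4*s)
42550 - L(81, A(9, 4)) = 42550 - (9 - 4*4 - 4*81) = 42550 - (9 - 16 - 324) = 42550 - 1*(-331) = 42550 + 331 = 42881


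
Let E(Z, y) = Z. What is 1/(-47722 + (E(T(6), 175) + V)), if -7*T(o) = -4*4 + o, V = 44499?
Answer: -7/22551 ≈ -0.00031041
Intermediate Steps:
T(o) = 16/7 - o/7 (T(o) = -(-4*4 + o)/7 = -(-16 + o)/7 = 16/7 - o/7)
1/(-47722 + (E(T(6), 175) + V)) = 1/(-47722 + ((16/7 - 1/7*6) + 44499)) = 1/(-47722 + ((16/7 - 6/7) + 44499)) = 1/(-47722 + (10/7 + 44499)) = 1/(-47722 + 311503/7) = 1/(-22551/7) = -7/22551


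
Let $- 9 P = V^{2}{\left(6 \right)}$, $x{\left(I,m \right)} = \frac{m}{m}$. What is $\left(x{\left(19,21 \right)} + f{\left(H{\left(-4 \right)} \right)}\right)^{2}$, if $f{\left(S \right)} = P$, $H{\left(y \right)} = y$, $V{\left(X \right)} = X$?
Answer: $9$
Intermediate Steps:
$x{\left(I,m \right)} = 1$
$P = -4$ ($P = - \frac{6^{2}}{9} = \left(- \frac{1}{9}\right) 36 = -4$)
$f{\left(S \right)} = -4$
$\left(x{\left(19,21 \right)} + f{\left(H{\left(-4 \right)} \right)}\right)^{2} = \left(1 - 4\right)^{2} = \left(-3\right)^{2} = 9$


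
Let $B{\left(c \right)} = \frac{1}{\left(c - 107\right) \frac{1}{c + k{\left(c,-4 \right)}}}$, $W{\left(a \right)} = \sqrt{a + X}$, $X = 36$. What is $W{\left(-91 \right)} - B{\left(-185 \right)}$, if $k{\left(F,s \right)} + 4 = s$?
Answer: $- \frac{193}{292} + i \sqrt{55} \approx -0.66096 + 7.4162 i$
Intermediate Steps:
$k{\left(F,s \right)} = -4 + s$
$W{\left(a \right)} = \sqrt{36 + a}$ ($W{\left(a \right)} = \sqrt{a + 36} = \sqrt{36 + a}$)
$B{\left(c \right)} = \frac{-8 + c}{-107 + c}$ ($B{\left(c \right)} = \frac{1}{\left(c - 107\right) \frac{1}{c - 8}} = \frac{1}{\left(-107 + c\right) \frac{1}{c - 8}} = \frac{1}{\left(-107 + c\right) \frac{1}{-8 + c}} = \frac{1}{\frac{1}{-8 + c} \left(-107 + c\right)} = \frac{-8 + c}{-107 + c}$)
$W{\left(-91 \right)} - B{\left(-185 \right)} = \sqrt{36 - 91} - \frac{-8 - 185}{-107 - 185} = \sqrt{-55} - \frac{1}{-292} \left(-193\right) = i \sqrt{55} - \left(- \frac{1}{292}\right) \left(-193\right) = i \sqrt{55} - \frac{193}{292} = - \frac{193}{292} + i \sqrt{55}$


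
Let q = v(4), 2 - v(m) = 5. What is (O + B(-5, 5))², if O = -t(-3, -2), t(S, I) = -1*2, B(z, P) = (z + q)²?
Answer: 4356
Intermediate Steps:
v(m) = -3 (v(m) = 2 - 1*5 = 2 - 5 = -3)
q = -3
B(z, P) = (-3 + z)² (B(z, P) = (z - 3)² = (-3 + z)²)
t(S, I) = -2
O = 2 (O = -1*(-2) = 2)
(O + B(-5, 5))² = (2 + (-3 - 5)²)² = (2 + (-8)²)² = (2 + 64)² = 66² = 4356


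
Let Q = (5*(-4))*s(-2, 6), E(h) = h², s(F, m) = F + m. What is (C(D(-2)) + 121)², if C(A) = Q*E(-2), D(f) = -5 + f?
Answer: 39601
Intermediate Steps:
Q = -80 (Q = (5*(-4))*(-2 + 6) = -20*4 = -80)
C(A) = -320 (C(A) = -80*(-2)² = -80*4 = -320)
(C(D(-2)) + 121)² = (-320 + 121)² = (-199)² = 39601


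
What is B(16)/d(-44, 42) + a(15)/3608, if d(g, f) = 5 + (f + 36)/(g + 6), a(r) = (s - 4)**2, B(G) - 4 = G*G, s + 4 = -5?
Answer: 2229123/25256 ≈ 88.261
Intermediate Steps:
s = -9 (s = -4 - 5 = -9)
B(G) = 4 + G**2 (B(G) = 4 + G*G = 4 + G**2)
a(r) = 169 (a(r) = (-9 - 4)**2 = (-13)**2 = 169)
d(g, f) = 5 + (36 + f)/(6 + g)
B(16)/d(-44, 42) + a(15)/3608 = (4 + 16**2)/(((66 + 42 + 5*(-44))/(6 - 44))) + 169/3608 = (4 + 256)/(((66 + 42 - 220)/(-38))) + 169*(1/3608) = 260/((-1/38*(-112))) + 169/3608 = 260/(56/19) + 169/3608 = 260*(19/56) + 169/3608 = 1235/14 + 169/3608 = 2229123/25256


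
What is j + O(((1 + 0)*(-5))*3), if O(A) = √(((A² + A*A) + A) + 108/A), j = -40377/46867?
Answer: -40377/46867 + √10695/5 ≈ 19.822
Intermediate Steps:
j = -40377/46867 (j = -40377*1/46867 = -40377/46867 ≈ -0.86152)
O(A) = √(A + 2*A² + 108/A) (O(A) = √(((A² + A²) + A) + 108/A) = √((2*A² + A) + 108/A) = √((A + 2*A²) + 108/A) = √(A + 2*A² + 108/A))
j + O(((1 + 0)*(-5))*3) = -40377/46867 + √(((1 + 0)*(-5))*3 + 2*(((1 + 0)*(-5))*3)² + 108/((((1 + 0)*(-5))*3))) = -40377/46867 + √((1*(-5))*3 + 2*((1*(-5))*3)² + 108/(((1*(-5))*3))) = -40377/46867 + √(-5*3 + 2*(-5*3)² + 108/((-5*3))) = -40377/46867 + √(-15 + 2*(-15)² + 108/(-15)) = -40377/46867 + √(-15 + 2*225 + 108*(-1/15)) = -40377/46867 + √(-15 + 450 - 36/5) = -40377/46867 + √(2139/5) = -40377/46867 + √10695/5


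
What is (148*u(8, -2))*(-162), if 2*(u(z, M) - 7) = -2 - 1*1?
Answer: -131868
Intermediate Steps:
u(z, M) = 11/2 (u(z, M) = 7 + (-2 - 1*1)/2 = 7 + (-2 - 1)/2 = 7 + (1/2)*(-3) = 7 - 3/2 = 11/2)
(148*u(8, -2))*(-162) = (148*(11/2))*(-162) = 814*(-162) = -131868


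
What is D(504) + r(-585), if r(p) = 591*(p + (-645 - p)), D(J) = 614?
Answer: -380581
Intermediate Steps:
r(p) = -381195 (r(p) = 591*(-645) = -381195)
D(504) + r(-585) = 614 - 381195 = -380581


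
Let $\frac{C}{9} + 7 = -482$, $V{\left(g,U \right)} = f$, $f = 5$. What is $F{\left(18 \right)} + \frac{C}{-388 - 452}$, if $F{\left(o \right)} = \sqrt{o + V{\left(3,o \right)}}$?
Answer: $\frac{1467}{280} + \sqrt{23} \approx 10.035$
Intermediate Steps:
$V{\left(g,U \right)} = 5$
$C = -4401$ ($C = -63 + 9 \left(-482\right) = -63 - 4338 = -4401$)
$F{\left(o \right)} = \sqrt{5 + o}$ ($F{\left(o \right)} = \sqrt{o + 5} = \sqrt{5 + o}$)
$F{\left(18 \right)} + \frac{C}{-388 - 452} = \sqrt{5 + 18} - \frac{4401}{-388 - 452} = \sqrt{23} - \frac{4401}{-840} = \sqrt{23} - - \frac{1467}{280} = \sqrt{23} + \frac{1467}{280} = \frac{1467}{280} + \sqrt{23}$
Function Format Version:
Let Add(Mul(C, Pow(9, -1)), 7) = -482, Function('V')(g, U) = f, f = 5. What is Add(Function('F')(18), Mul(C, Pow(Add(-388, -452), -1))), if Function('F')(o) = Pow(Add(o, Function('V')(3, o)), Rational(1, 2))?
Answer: Add(Rational(1467, 280), Pow(23, Rational(1, 2))) ≈ 10.035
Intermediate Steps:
Function('V')(g, U) = 5
C = -4401 (C = Add(-63, Mul(9, -482)) = Add(-63, -4338) = -4401)
Function('F')(o) = Pow(Add(5, o), Rational(1, 2)) (Function('F')(o) = Pow(Add(o, 5), Rational(1, 2)) = Pow(Add(5, o), Rational(1, 2)))
Add(Function('F')(18), Mul(C, Pow(Add(-388, -452), -1))) = Add(Pow(Add(5, 18), Rational(1, 2)), Mul(-4401, Pow(Add(-388, -452), -1))) = Add(Pow(23, Rational(1, 2)), Mul(-4401, Pow(-840, -1))) = Add(Pow(23, Rational(1, 2)), Mul(-4401, Rational(-1, 840))) = Add(Pow(23, Rational(1, 2)), Rational(1467, 280)) = Add(Rational(1467, 280), Pow(23, Rational(1, 2)))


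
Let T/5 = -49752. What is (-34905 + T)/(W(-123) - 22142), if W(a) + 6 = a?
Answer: 283665/22271 ≈ 12.737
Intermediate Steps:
T = -248760 (T = 5*(-49752) = -248760)
W(a) = -6 + a
(-34905 + T)/(W(-123) - 22142) = (-34905 - 248760)/((-6 - 123) - 22142) = -283665/(-129 - 22142) = -283665/(-22271) = -283665*(-1/22271) = 283665/22271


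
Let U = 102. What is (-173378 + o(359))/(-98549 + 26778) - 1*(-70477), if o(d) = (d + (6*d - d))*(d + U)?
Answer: 722483593/10253 ≈ 70466.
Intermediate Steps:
o(d) = 6*d*(102 + d) (o(d) = (d + (6*d - d))*(d + 102) = (d + 5*d)*(102 + d) = (6*d)*(102 + d) = 6*d*(102 + d))
(-173378 + o(359))/(-98549 + 26778) - 1*(-70477) = (-173378 + 6*359*(102 + 359))/(-98549 + 26778) - 1*(-70477) = (-173378 + 6*359*461)/(-71771) + 70477 = (-173378 + 992994)*(-1/71771) + 70477 = 819616*(-1/71771) + 70477 = -117088/10253 + 70477 = 722483593/10253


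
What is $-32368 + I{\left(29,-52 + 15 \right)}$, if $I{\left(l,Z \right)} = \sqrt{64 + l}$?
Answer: $-32368 + \sqrt{93} \approx -32358.0$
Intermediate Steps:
$-32368 + I{\left(29,-52 + 15 \right)} = -32368 + \sqrt{64 + 29} = -32368 + \sqrt{93}$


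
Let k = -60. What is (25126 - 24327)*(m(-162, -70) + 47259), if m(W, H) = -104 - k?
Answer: 37724785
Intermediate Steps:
m(W, H) = -44 (m(W, H) = -104 - 1*(-60) = -104 + 60 = -44)
(25126 - 24327)*(m(-162, -70) + 47259) = (25126 - 24327)*(-44 + 47259) = 799*47215 = 37724785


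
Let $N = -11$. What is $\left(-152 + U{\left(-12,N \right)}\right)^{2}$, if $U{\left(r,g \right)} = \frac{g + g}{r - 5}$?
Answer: $\frac{6563844}{289} \approx 22712.0$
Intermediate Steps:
$U{\left(r,g \right)} = \frac{2 g}{-5 + r}$
$\left(-152 + U{\left(-12,N \right)}\right)^{2} = \left(-152 + 2 \left(-11\right) \frac{1}{-5 - 12}\right)^{2} = \left(-152 + 2 \left(-11\right) \frac{1}{-17}\right)^{2} = \left(-152 + 2 \left(-11\right) \left(- \frac{1}{17}\right)\right)^{2} = \left(-152 + \frac{22}{17}\right)^{2} = \left(- \frac{2562}{17}\right)^{2} = \frac{6563844}{289}$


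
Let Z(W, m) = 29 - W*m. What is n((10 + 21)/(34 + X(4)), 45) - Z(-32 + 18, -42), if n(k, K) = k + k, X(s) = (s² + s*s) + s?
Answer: 19596/35 ≈ 559.89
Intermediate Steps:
X(s) = s + 2*s² (X(s) = (s² + s²) + s = 2*s² + s = s + 2*s²)
Z(W, m) = 29 - W*m
n(k, K) = 2*k
n((10 + 21)/(34 + X(4)), 45) - Z(-32 + 18, -42) = 2*((10 + 21)/(34 + 4*(1 + 2*4))) - (29 - 1*(-32 + 18)*(-42)) = 2*(31/(34 + 4*(1 + 8))) - (29 - 1*(-14)*(-42)) = 2*(31/(34 + 4*9)) - (29 - 588) = 2*(31/(34 + 36)) - 1*(-559) = 2*(31/70) + 559 = 31/35 + 559 = 19596/35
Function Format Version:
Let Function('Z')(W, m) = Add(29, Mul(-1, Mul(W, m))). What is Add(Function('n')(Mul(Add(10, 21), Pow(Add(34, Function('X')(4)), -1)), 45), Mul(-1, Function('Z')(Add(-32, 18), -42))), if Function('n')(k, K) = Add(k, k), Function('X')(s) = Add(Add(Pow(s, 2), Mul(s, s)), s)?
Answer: Rational(19596, 35) ≈ 559.89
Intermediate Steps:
Function('X')(s) = Add(s, Mul(2, Pow(s, 2))) (Function('X')(s) = Add(Add(Pow(s, 2), Pow(s, 2)), s) = Add(Mul(2, Pow(s, 2)), s) = Add(s, Mul(2, Pow(s, 2))))
Function('Z')(W, m) = Add(29, Mul(-1, W, m))
Function('n')(k, K) = Mul(2, k)
Add(Function('n')(Mul(Add(10, 21), Pow(Add(34, Function('X')(4)), -1)), 45), Mul(-1, Function('Z')(Add(-32, 18), -42))) = Add(Mul(2, Mul(Add(10, 21), Pow(Add(34, Mul(4, Add(1, Mul(2, 4)))), -1))), Mul(-1, Add(29, Mul(-1, Add(-32, 18), -42)))) = Add(Mul(2, Mul(31, Pow(Add(34, Mul(4, Add(1, 8))), -1))), Mul(-1, Add(29, Mul(-1, -14, -42)))) = Add(Mul(2, Mul(31, Pow(Add(34, Mul(4, 9)), -1))), Mul(-1, Add(29, -588))) = Add(Mul(2, Mul(31, Pow(Add(34, 36), -1))), Mul(-1, -559)) = Add(Mul(2, Mul(31, Pow(70, -1))), 559) = Add(Mul(2, Mul(31, Rational(1, 70))), 559) = Add(Mul(2, Rational(31, 70)), 559) = Add(Rational(31, 35), 559) = Rational(19596, 35)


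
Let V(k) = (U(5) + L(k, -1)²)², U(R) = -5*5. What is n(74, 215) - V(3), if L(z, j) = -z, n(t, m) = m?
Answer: -41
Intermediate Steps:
U(R) = -25
V(k) = (-25 + k²)² (V(k) = (-25 + (-k)²)² = (-25 + k²)²)
n(74, 215) - V(3) = 215 - (-25 + 3²)² = 215 - (-25 + 9)² = 215 - 1*(-16)² = 215 - 1*256 = 215 - 256 = -41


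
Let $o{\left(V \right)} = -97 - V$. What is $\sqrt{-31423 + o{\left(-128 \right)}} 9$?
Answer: $108 i \sqrt{218} \approx 1594.6 i$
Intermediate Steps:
$\sqrt{-31423 + o{\left(-128 \right)}} 9 = \sqrt{-31423 - -31} \cdot 9 = \sqrt{-31423 + \left(-97 + 128\right)} 9 = \sqrt{-31423 + 31} \cdot 9 = \sqrt{-31392} \cdot 9 = 12 i \sqrt{218} \cdot 9 = 108 i \sqrt{218}$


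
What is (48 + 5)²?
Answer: 2809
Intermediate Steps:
(48 + 5)² = 53² = 2809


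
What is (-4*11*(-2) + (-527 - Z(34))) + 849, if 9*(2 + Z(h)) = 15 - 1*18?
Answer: 1237/3 ≈ 412.33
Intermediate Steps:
Z(h) = -7/3 (Z(h) = -2 + (15 - 1*18)/9 = -2 + (15 - 18)/9 = -2 + (1/9)*(-3) = -2 - 1/3 = -7/3)
(-4*11*(-2) + (-527 - Z(34))) + 849 = (-4*11*(-2) + (-527 - 1*(-7/3))) + 849 = (-44*(-2) + (-527 + 7/3)) + 849 = (88 - 1574/3) + 849 = -1310/3 + 849 = 1237/3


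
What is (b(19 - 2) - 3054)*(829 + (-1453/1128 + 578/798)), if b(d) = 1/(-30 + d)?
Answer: -1644833234211/650104 ≈ -2.5301e+6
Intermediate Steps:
(b(19 - 2) - 3054)*(829 + (-1453/1128 + 578/798)) = (1/(-30 + (19 - 2)) - 3054)*(829 + (-1453/1128 + 578/798)) = (1/(-30 + 17) - 3054)*(829 + (-1453*1/1128 + 578*(1/798))) = (1/(-13) - 3054)*(829 + (-1453/1128 + 289/399)) = (-1/13 - 3054)*(829 - 28195/50008) = -39703/13*41428437/50008 = -1644833234211/650104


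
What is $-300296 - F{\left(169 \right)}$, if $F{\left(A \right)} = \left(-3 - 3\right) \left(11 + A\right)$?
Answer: $-299216$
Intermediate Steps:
$F{\left(A \right)} = -66 - 6 A$ ($F{\left(A \right)} = \left(-3 - 3\right) \left(11 + A\right) = - 6 \left(11 + A\right) = -66 - 6 A$)
$-300296 - F{\left(169 \right)} = -300296 - \left(-66 - 1014\right) = -300296 - -1080 = -300296 + 1080 = -299216$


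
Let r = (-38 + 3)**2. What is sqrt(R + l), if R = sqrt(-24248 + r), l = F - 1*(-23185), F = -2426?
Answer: sqrt(20759 + I*sqrt(23023)) ≈ 144.08 + 0.5266*I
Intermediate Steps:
r = 1225 (r = (-35)**2 = 1225)
l = 20759 (l = -2426 - 1*(-23185) = -2426 + 23185 = 20759)
R = I*sqrt(23023) (R = sqrt(-24248 + 1225) = sqrt(-23023) = I*sqrt(23023) ≈ 151.73*I)
sqrt(R + l) = sqrt(I*sqrt(23023) + 20759) = sqrt(20759 + I*sqrt(23023))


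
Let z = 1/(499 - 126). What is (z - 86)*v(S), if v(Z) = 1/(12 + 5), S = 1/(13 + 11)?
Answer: -32077/6341 ≈ -5.0587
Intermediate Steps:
S = 1/24 ≈ 0.041667
v(Z) = 1/17
z = 1/373 ≈ 0.0026810
(z - 86)*v(S) = (1/373 - 86)*(1/17) = -32077/373*1/17 = -32077/6341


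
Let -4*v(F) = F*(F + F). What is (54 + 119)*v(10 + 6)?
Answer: -22144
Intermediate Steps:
v(F) = -F²/2 (v(F) = -F*(F + F)/4 = -F*2*F/4 = -F²/2)
(54 + 119)*v(10 + 6) = (54 + 119)*(-(10 + 6)²/2) = 173*(-½*16²) = 173*(-½*256) = 173*(-128) = -22144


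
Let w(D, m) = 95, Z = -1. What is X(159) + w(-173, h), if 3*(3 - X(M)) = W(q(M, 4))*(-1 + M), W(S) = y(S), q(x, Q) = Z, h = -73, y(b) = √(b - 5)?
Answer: 98 - 158*I*√6/3 ≈ 98.0 - 129.01*I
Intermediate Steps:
y(b) = √(-5 + b)
q(x, Q) = -1
W(S) = √(-5 + S)
X(M) = 3 - I*√6*(-1 + M)/3 (X(M) = 3 - √(-5 - 1)*(-1 + M)/3 = 3 - √(-6)*(-1 + M)/3 = 3 - I*√6*(-1 + M)/3)
X(159) + w(-173, h) = (3 + I*√6/3 - ⅓*I*159*√6) + 95 = (3 + I*√6/3 - 53*I*√6) + 95 = (3 - 158*I*√6/3) + 95 = 98 - 158*I*√6/3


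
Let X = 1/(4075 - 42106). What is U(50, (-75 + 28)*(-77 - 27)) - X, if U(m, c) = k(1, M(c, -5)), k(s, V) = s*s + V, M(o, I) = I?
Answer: -152123/38031 ≈ -4.0000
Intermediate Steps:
X = -1/38031 (X = 1/(-38031) = -1/38031 ≈ -2.6294e-5)
k(s, V) = V + s² (k(s, V) = s² + V = V + s²)
U(m, c) = -4 (U(m, c) = -5 + 1² = -5 + 1 = -4)
U(50, (-75 + 28)*(-77 - 27)) - X = -4 - 1*(-1/38031) = -4 + 1/38031 = -152123/38031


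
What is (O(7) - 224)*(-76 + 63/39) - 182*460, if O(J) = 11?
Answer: -882389/13 ≈ -67876.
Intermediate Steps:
(O(7) - 224)*(-76 + 63/39) - 182*460 = (11 - 224)*(-76 + 63/39) - 182*460 = -213*(-76 + 63*(1/39)) - 83720 = -213*(-76 + 21/13) - 83720 = -213*(-967/13) - 83720 = 205971/13 - 83720 = -882389/13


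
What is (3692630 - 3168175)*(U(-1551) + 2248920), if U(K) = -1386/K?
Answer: 55434516941310/47 ≈ 1.1795e+12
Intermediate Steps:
(3692630 - 3168175)*(U(-1551) + 2248920) = (3692630 - 3168175)*(-1386/(-1551) + 2248920) = 524455*(-1386*(-1/1551) + 2248920) = 524455*(42/47 + 2248920) = 524455*(105699282/47) = 55434516941310/47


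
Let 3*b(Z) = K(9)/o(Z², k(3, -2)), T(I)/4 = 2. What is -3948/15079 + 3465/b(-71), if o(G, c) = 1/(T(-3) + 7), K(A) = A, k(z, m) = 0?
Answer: 1157135/15079 ≈ 76.738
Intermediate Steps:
T(I) = 8 (T(I) = 4*2 = 8)
o(G, c) = 1/15 (o(G, c) = 1/(8 + 7) = 1/15)
b(Z) = 45 (b(Z) = (9/(1/15))/3 = (9*15)/3 = (⅓)*135 = 45)
-3948/15079 + 3465/b(-71) = -3948/15079 + 3465/45 = -3948*1/15079 + 3465*(1/45) = -3948/15079 + 77 = 1157135/15079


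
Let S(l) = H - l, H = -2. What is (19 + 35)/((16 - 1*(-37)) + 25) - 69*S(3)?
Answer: 4494/13 ≈ 345.69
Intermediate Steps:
S(l) = -2 - l
(19 + 35)/((16 - 1*(-37)) + 25) - 69*S(3) = (19 + 35)/((16 - 1*(-37)) + 25) - 69*(-2 - 1*3) = 54/((16 + 37) + 25) - 69*(-2 - 3) = 54/(53 + 25) - 69*(-5) = 54/78 + 345 = 54*(1/78) + 345 = 9/13 + 345 = 4494/13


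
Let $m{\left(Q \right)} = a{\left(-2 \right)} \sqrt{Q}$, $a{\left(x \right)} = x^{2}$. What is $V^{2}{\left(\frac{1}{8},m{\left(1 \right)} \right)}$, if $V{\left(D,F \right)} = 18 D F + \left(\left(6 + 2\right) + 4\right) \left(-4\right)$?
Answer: $1521$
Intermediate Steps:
$m{\left(Q \right)} = 4 \sqrt{Q}$ ($m{\left(Q \right)} = \left(-2\right)^{2} \sqrt{Q} = 4 \sqrt{Q}$)
$V{\left(D,F \right)} = -48 + 18 D F$ ($V{\left(D,F \right)} = 18 D F + \left(8 + 4\right) \left(-4\right) = 18 D F + 12 \left(-4\right) = 18 D F - 48 = -48 + 18 D F$)
$V^{2}{\left(\frac{1}{8},m{\left(1 \right)} \right)} = \left(-48 + \frac{18 \cdot 4 \sqrt{1}}{8}\right)^{2} = \left(-48 + 18 \cdot \frac{1}{8} \cdot 4 \cdot 1\right)^{2} = \left(-48 + 18 \cdot \frac{1}{8} \cdot 4\right)^{2} = \left(-48 + 9\right)^{2} = \left(-39\right)^{2} = 1521$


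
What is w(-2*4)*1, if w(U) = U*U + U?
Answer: 56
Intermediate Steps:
w(U) = U + U² (w(U) = U² + U = U + U²)
w(-2*4)*1 = ((-2*4)*(1 - 2*4))*1 = -8*(1 - 8)*1 = -8*(-7)*1 = 56*1 = 56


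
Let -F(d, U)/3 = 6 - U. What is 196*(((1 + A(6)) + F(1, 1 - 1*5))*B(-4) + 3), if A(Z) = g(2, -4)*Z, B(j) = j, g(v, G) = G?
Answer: 42140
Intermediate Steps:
A(Z) = -4*Z
F(d, U) = -18 + 3*U (F(d, U) = -3*(6 - U) = -18 + 3*U)
196*(((1 + A(6)) + F(1, 1 - 1*5))*B(-4) + 3) = 196*(((1 - 4*6) + (-18 + 3*(1 - 1*5)))*(-4) + 3) = 196*(((1 - 24) + (-18 + 3*(1 - 5)))*(-4) + 3) = 196*((-23 + (-18 + 3*(-4)))*(-4) + 3) = 196*((-23 + (-18 - 12))*(-4) + 3) = 196*((-23 - 30)*(-4) + 3) = 196*(-53*(-4) + 3) = 196*(212 + 3) = 196*215 = 42140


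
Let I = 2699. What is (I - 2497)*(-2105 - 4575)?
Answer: -1349360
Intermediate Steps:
(I - 2497)*(-2105 - 4575) = (2699 - 2497)*(-2105 - 4575) = 202*(-6680) = -1349360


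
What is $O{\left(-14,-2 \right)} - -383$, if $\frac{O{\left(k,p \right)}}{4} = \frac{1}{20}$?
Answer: $\frac{1916}{5} \approx 383.2$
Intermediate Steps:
$O{\left(k,p \right)} = \frac{1}{5}$ ($O{\left(k,p \right)} = \frac{4}{20} = 4 \cdot \frac{1}{20} = \frac{1}{5}$)
$O{\left(-14,-2 \right)} - -383 = \frac{1}{5} - -383 = \frac{1}{5} + 383 = \frac{1916}{5}$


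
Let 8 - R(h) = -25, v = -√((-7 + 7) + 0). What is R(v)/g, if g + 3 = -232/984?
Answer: -4059/398 ≈ -10.198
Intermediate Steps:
v = 0 (v = -√(0 + 0) = -√0 = -1*0 = 0)
R(h) = 33 (R(h) = 8 - 1*(-25) = 8 + 25 = 33)
g = -398/123 (g = -3 - 232/984 = -3 - 232*1/984 = -3 - 29/123 = -398/123 ≈ -3.2358)
R(v)/g = 33/(-398/123) = 33*(-123/398) = -4059/398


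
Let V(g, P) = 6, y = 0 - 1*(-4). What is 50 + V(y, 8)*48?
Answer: 338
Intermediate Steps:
y = 4 (y = 0 + 4 = 4)
50 + V(y, 8)*48 = 50 + 6*48 = 50 + 288 = 338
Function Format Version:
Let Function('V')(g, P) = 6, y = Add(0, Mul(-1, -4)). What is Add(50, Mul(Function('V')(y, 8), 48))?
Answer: 338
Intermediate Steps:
y = 4 (y = Add(0, 4) = 4)
Add(50, Mul(Function('V')(y, 8), 48)) = Add(50, Mul(6, 48)) = Add(50, 288) = 338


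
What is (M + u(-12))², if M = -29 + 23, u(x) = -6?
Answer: 144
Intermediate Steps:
M = -6
(M + u(-12))² = (-6 - 6)² = (-12)² = 144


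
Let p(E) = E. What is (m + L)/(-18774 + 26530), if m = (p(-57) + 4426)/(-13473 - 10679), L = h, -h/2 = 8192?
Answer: -395710737/187322912 ≈ -2.1125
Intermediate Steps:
h = -16384 (h = -2*8192 = -16384)
L = -16384
m = -4369/24152 (m = (-57 + 4426)/(-13473 - 10679) = 4369/(-24152) = 4369*(-1/24152) = -4369/24152 ≈ -0.18090)
(m + L)/(-18774 + 26530) = (-4369/24152 - 16384)/(-18774 + 26530) = -395710737/24152/7756 = -395710737/24152*1/7756 = -395710737/187322912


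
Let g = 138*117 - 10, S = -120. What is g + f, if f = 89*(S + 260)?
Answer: 28596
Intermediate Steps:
f = 12460 (f = 89*(-120 + 260) = 89*140 = 12460)
g = 16136 (g = 16146 - 10 = 16136)
g + f = 16136 + 12460 = 28596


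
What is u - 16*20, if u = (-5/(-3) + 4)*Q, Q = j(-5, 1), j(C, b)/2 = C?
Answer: -1130/3 ≈ -376.67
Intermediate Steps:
j(C, b) = 2*C
Q = -10 (Q = 2*(-5) = -10)
u = -170/3 (u = (-5/(-3) + 4)*(-10) = (-5*(-1/3) + 4)*(-10) = (5/3 + 4)*(-10) = (17/3)*(-10) = -170/3 ≈ -56.667)
u - 16*20 = -170/3 - 16*20 = -170/3 - 320 = -1130/3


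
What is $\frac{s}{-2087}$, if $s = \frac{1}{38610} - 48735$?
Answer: $\frac{1881658349}{80579070} \approx 23.352$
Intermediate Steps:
$s = - \frac{1881658349}{38610}$ ($s = \frac{1}{38610} - 48735 = - \frac{1881658349}{38610} \approx -48735.0$)
$\frac{s}{-2087} = - \frac{1881658349}{38610 \left(-2087\right)} = \left(- \frac{1881658349}{38610}\right) \left(- \frac{1}{2087}\right) = \frac{1881658349}{80579070}$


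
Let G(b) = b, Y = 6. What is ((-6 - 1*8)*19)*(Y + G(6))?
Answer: -3192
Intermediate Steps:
((-6 - 1*8)*19)*(Y + G(6)) = ((-6 - 1*8)*19)*(6 + 6) = ((-6 - 8)*19)*12 = -14*19*12 = -266*12 = -3192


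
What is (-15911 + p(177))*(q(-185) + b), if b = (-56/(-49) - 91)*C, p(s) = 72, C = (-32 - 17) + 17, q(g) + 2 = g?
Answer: -298074141/7 ≈ -4.2582e+7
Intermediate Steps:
q(g) = -2 + g
C = -32 (C = -49 + 17 = -32)
b = 20128/7 (b = (-56/(-49) - 91)*(-32) = (-56*(-1/49) - 91)*(-32) = (8/7 - 91)*(-32) = -629/7*(-32) = 20128/7 ≈ 2875.4)
(-15911 + p(177))*(q(-185) + b) = (-15911 + 72)*((-2 - 185) + 20128/7) = -15839*(-187 + 20128/7) = -15839*18819/7 = -298074141/7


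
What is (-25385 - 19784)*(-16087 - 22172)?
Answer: 1728120771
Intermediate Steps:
(-25385 - 19784)*(-16087 - 22172) = -45169*(-38259) = 1728120771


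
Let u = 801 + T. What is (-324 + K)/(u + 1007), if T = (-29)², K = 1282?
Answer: 958/2649 ≈ 0.36165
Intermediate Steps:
T = 841
u = 1642 (u = 801 + 841 = 1642)
(-324 + K)/(u + 1007) = (-324 + 1282)/(1642 + 1007) = 958/2649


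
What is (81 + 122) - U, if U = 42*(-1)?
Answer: 245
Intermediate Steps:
U = -42
(81 + 122) - U = (81 + 122) - 1*(-42) = 203 + 42 = 245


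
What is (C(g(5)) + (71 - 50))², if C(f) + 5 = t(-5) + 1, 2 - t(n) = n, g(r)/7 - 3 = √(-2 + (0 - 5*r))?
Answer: 576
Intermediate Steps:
g(r) = 21 + 7*√(-2 - 5*r) (g(r) = 21 + 7*√(-2 + (0 - 5*r)) = 21 + 7*√(-2 - 5*r))
t(n) = 2 - n
C(f) = 3 (C(f) = -5 + ((2 - 1*(-5)) + 1) = -5 + ((2 + 5) + 1) = -5 + (7 + 1) = -5 + 8 = 3)
(C(g(5)) + (71 - 50))² = (3 + (71 - 50))² = (3 + 21)² = 24² = 576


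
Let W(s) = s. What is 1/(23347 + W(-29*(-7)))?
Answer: 1/23550 ≈ 4.2463e-5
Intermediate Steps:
1/(23347 + W(-29*(-7))) = 1/(23347 - 29*(-7)) = 1/(23347 + 203) = 1/23550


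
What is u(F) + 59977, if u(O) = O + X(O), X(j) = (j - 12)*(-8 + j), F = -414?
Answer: 239335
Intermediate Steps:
X(j) = (-12 + j)*(-8 + j)
u(O) = 96 + O**2 - 19*O (u(O) = O + (96 + O**2 - 20*O) = 96 + O**2 - 19*O)
u(F) + 59977 = (96 + (-414)**2 - 19*(-414)) + 59977 = (96 + 171396 + 7866) + 59977 = 179358 + 59977 = 239335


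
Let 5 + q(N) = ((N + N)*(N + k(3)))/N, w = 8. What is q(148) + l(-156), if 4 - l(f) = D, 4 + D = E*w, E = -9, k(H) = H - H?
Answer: 371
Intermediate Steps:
k(H) = 0
q(N) = -5 + 2*N (q(N) = -5 + ((N + N)*(N + 0))/N = -5 + ((2*N)*N)/N = -5 + (2*N**2)/N = -5 + 2*N)
D = -76 (D = -4 - 9*8 = -4 - 72 = -76)
l(f) = 80 (l(f) = 4 - 1*(-76) = 4 + 76 = 80)
q(148) + l(-156) = (-5 + 2*148) + 80 = (-5 + 296) + 80 = 291 + 80 = 371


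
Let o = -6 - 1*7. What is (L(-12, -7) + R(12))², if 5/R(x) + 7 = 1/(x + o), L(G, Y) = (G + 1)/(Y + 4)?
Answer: 5329/576 ≈ 9.2517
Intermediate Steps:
L(G, Y) = (1 + G)/(4 + Y)
o = -13 (o = -6 - 7 = -13)
R(x) = 5/(-7 + 1/(-13 + x)) (R(x) = 5/(-7 + 1/(x - 13)) = 5/(-7 + 1/(-13 + x)))
(L(-12, -7) + R(12))² = ((1 - 12)/(4 - 7) + 5*(13 - 1*12)/(-92 + 7*12))² = (-11/(-3) + 5*(13 - 12)/(-92 + 84))² = (-⅓*(-11) + 5*1/(-8))² = (11/3 + 5*(-⅛)*1)² = (11/3 - 5/8)² = (73/24)² = 5329/576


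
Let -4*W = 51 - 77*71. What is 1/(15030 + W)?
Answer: 1/16384 ≈ 6.1035e-5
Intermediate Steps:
W = 1354 (W = -(51 - 77*71)/4 = -(51 - 5467)/4 = -¼*(-5416) = 1354)
1/(15030 + W) = 1/(15030 + 1354) = 1/16384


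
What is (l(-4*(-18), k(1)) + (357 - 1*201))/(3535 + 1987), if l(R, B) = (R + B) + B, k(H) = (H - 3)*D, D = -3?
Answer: 120/2761 ≈ 0.043463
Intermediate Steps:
k(H) = 9 - 3*H (k(H) = (H - 3)*(-3) = (-3 + H)*(-3) = 9 - 3*H)
l(R, B) = R + 2*B (l(R, B) = (B + R) + B = R + 2*B)
(l(-4*(-18), k(1)) + (357 - 1*201))/(3535 + 1987) = ((-4*(-18) + 2*(9 - 3*1)) + (357 - 1*201))/(3535 + 1987) = ((72 + 2*(9 - 3)) + (357 - 201))/5522 = ((72 + 2*6) + 156)*(1/5522) = ((72 + 12) + 156)*(1/5522) = (84 + 156)*(1/5522) = 240*(1/5522) = 120/2761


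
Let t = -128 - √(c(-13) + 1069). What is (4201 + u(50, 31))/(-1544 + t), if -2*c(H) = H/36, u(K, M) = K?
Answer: -511752384/201205067 + 25506*√153962/201205067 ≈ -2.4937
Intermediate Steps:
c(H) = -H/72 (c(H) = -H/(2*36) = -H/72)
t = -128 - √153962/12 (t = -128 - √(-1/72*(-13) + 1069) = -128 - √(13/72 + 1069) = -128 - √(76981/72) = -128 - √153962/12 ≈ -160.70)
(4201 + u(50, 31))/(-1544 + t) = (4201 + 50)/(-1544 + (-128 - √153962/12)) = 4251/(-1672 - √153962/12)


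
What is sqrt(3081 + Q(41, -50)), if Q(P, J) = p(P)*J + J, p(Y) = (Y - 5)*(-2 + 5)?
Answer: I*sqrt(2369) ≈ 48.672*I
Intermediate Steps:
p(Y) = -15 + 3*Y (p(Y) = (-5 + Y)*3 = -15 + 3*Y)
Q(P, J) = J + J*(-15 + 3*P) (Q(P, J) = (-15 + 3*P)*J + J = J*(-15 + 3*P) + J = J + J*(-15 + 3*P))
sqrt(3081 + Q(41, -50)) = sqrt(3081 - 50*(-14 + 3*41)) = sqrt(3081 - 50*(-14 + 123)) = sqrt(3081 - 50*109) = sqrt(3081 - 5450) = sqrt(-2369) = I*sqrt(2369)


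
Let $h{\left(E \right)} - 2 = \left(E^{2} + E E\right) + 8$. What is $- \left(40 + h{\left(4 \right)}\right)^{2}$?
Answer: $-6724$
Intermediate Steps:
$h{\left(E \right)} = 10 + 2 E^{2}$ ($h{\left(E \right)} = 2 + \left(\left(E^{2} + E E\right) + 8\right) = 2 + \left(\left(E^{2} + E^{2}\right) + 8\right) = 2 + \left(2 E^{2} + 8\right) = 2 + \left(8 + 2 E^{2}\right) = 10 + 2 E^{2}$)
$- \left(40 + h{\left(4 \right)}\right)^{2} = - \left(40 + \left(10 + 2 \cdot 4^{2}\right)\right)^{2} = - \left(40 + \left(10 + 2 \cdot 16\right)\right)^{2} = - \left(40 + \left(10 + 32\right)\right)^{2} = - \left(40 + 42\right)^{2} = - 82^{2} = \left(-1\right) 6724 = -6724$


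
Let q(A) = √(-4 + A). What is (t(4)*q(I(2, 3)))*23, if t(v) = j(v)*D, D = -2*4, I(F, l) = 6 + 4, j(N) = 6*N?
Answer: -4416*√6 ≈ -10817.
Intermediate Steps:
I(F, l) = 10
D = -8
t(v) = -48*v (t(v) = (6*v)*(-8) = -48*v)
(t(4)*q(I(2, 3)))*23 = ((-48*4)*√(-4 + 10))*23 = -192*√6*23 = -4416*√6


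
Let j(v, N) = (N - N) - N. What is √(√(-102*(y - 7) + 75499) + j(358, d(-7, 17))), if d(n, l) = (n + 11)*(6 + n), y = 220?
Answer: √(4 + √53773) ≈ 15.359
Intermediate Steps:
d(n, l) = (6 + n)*(11 + n) (d(n, l) = (11 + n)*(6 + n) = (6 + n)*(11 + n))
j(v, N) = -N (j(v, N) = 0 - N = -N)
√(√(-102*(y - 7) + 75499) + j(358, d(-7, 17))) = √(√(-102*(220 - 7) + 75499) - (66 + (-7)² + 17*(-7))) = √(√(-102*213 + 75499) - (66 + 49 - 119)) = √(√(-21726 + 75499) - 1*(-4)) = √(√53773 + 4) = √(4 + √53773)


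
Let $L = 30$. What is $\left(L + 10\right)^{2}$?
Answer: $1600$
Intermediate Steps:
$\left(L + 10\right)^{2} = \left(30 + 10\right)^{2} = 40^{2} = 1600$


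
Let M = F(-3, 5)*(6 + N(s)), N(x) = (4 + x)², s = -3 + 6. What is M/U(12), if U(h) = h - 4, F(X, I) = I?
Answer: 275/8 ≈ 34.375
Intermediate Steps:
s = 3
U(h) = -4 + h
M = 275 (M = 5*(6 + (4 + 3)²) = 5*(6 + 7²) = 5*(6 + 49) = 5*55 = 275)
M/U(12) = 275/(-4 + 12) = 275/8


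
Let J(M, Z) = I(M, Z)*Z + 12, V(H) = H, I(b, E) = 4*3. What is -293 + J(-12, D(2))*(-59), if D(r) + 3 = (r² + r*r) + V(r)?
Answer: -5957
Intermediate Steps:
I(b, E) = 12
D(r) = -3 + r + 2*r² (D(r) = -3 + ((r² + r*r) + r) = -3 + ((r² + r²) + r) = -3 + (2*r² + r) = -3 + (r + 2*r²) = -3 + r + 2*r²)
J(M, Z) = 12 + 12*Z (J(M, Z) = 12*Z + 12 = 12 + 12*Z)
-293 + J(-12, D(2))*(-59) = -293 + (12 + 12*(-3 + 2 + 2*2²))*(-59) = -293 + (12 + 12*(-3 + 2 + 2*4))*(-59) = -293 + (12 + 12*(-3 + 2 + 8))*(-59) = -293 + (12 + 12*7)*(-59) = -293 + (12 + 84)*(-59) = -293 + 96*(-59) = -293 - 5664 = -5957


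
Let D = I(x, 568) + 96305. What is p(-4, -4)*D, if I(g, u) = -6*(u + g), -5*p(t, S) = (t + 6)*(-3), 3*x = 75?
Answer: 556482/5 ≈ 1.1130e+5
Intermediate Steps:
x = 25 (x = (1/3)*75 = 25)
p(t, S) = 18/5 + 3*t/5 (p(t, S) = -(t + 6)*(-3)/5 = -(6 + t)*(-3)/5 = -(-18 - 3*t)/5 = 18/5 + 3*t/5)
I(g, u) = -6*g - 6*u (I(g, u) = -6*(g + u) = -6*g - 6*u)
D = 92747 (D = (-6*25 - 6*568) + 96305 = (-150 - 3408) + 96305 = -3558 + 96305 = 92747)
p(-4, -4)*D = (18/5 + (3/5)*(-4))*92747 = (18/5 - 12/5)*92747 = (6/5)*92747 = 556482/5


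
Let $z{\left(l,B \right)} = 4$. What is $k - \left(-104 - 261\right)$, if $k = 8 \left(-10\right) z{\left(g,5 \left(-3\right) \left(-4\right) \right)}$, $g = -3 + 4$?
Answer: $45$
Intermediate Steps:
$g = 1$
$k = -320$ ($k = 8 \left(-10\right) 4 = \left(-80\right) 4 = -320$)
$k - \left(-104 - 261\right) = -320 - \left(-104 - 261\right) = -320 - -365 = -320 + 365 = 45$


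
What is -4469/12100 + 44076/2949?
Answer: 173380173/11894300 ≈ 14.577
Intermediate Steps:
-4469/12100 + 44076/2949 = -4469*1/12100 + 44076*(1/2949) = -4469/12100 + 14692/983 = 173380173/11894300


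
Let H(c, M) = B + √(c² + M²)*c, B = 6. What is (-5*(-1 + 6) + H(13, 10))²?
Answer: 45822 - 494*√269 ≈ 37720.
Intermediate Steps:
H(c, M) = 6 + c*√(M² + c²) (H(c, M) = 6 + √(c² + M²)*c = 6 + √(M² + c²)*c = 6 + c*√(M² + c²))
(-5*(-1 + 6) + H(13, 10))² = (-5*(-1 + 6) + (6 + 13*√(10² + 13²)))² = (-5*5 + (6 + 13*√(100 + 169)))² = (-25 + (6 + 13*√269))² = (-19 + 13*√269)²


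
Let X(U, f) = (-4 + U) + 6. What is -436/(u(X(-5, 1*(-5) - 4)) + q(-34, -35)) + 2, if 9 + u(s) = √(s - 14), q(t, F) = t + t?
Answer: 22732/2973 + 218*I*√17/2973 ≈ 7.6461 + 0.30233*I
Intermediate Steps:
q(t, F) = 2*t
X(U, f) = 2 + U
u(s) = -9 + √(-14 + s) (u(s) = -9 + √(s - 14) = -9 + √(-14 + s))
-436/(u(X(-5, 1*(-5) - 4)) + q(-34, -35)) + 2 = -436/((-9 + √(-14 + (2 - 5))) + 2*(-34)) + 2 = -436/((-9 + √(-14 - 3)) - 68) + 2 = -436/((-9 + √(-17)) - 68) + 2 = -436/((-9 + I*√17) - 68) + 2 = -436/(-77 + I*√17) + 2 = 2 - 436/(-77 + I*√17)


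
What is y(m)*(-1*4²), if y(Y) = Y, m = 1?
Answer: -16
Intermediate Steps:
y(m)*(-1*4²) = 1*(-1*4²) = 1*(-1*16) = 1*(-16) = -16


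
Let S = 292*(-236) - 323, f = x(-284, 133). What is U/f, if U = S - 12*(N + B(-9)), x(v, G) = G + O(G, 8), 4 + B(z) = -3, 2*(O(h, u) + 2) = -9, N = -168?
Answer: -134270/253 ≈ -530.71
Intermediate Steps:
O(h, u) = -13/2 (O(h, u) = -2 + (1/2)*(-9) = -2 - 9/2 = -13/2)
B(z) = -7 (B(z) = -4 - 3 = -7)
x(v, G) = -13/2 + G (x(v, G) = G - 13/2 = -13/2 + G)
f = 253/2 (f = -13/2 + 133 = 253/2 ≈ 126.50)
S = -69235 (S = -68912 - 323 = -69235)
U = -67135 (U = -69235 - 12*(-168 - 7) = -69235 - 12*(-175) = -69235 + 2100 = -67135)
U/f = -67135/253/2 = -67135*2/253 = -134270/253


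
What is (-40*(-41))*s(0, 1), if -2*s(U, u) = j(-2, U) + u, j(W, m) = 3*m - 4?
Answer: 2460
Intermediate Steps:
j(W, m) = -4 + 3*m
s(U, u) = 2 - 3*U/2 - u/2 (s(U, u) = -((-4 + 3*U) + u)/2 = -(-4 + u + 3*U)/2 = 2 - 3*U/2 - u/2)
(-40*(-41))*s(0, 1) = (-40*(-41))*(2 - 3/2*0 - ½*1) = 1640*(2 + 0 - ½) = 1640*(3/2) = 2460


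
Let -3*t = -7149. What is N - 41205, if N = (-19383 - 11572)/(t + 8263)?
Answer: -438699385/10646 ≈ -41208.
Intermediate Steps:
t = 2383 (t = -⅓*(-7149) = 2383)
N = -30955/10646 (N = (-19383 - 11572)/(2383 + 8263) = -30955/10646 ≈ -2.9077)
N - 41205 = -30955/10646 - 41205 = -438699385/10646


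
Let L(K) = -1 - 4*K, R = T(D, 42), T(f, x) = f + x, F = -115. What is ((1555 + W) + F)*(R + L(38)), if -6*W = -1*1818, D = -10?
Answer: -210903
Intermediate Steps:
W = 303 (W = -(-1)*1818/6 = -1/6*(-1818) = 303)
R = 32 (R = -10 + 42 = 32)
((1555 + W) + F)*(R + L(38)) = ((1555 + 303) - 115)*(32 + (-1 - 4*38)) = (1858 - 115)*(32 + (-1 - 152)) = 1743*(32 - 153) = 1743*(-121) = -210903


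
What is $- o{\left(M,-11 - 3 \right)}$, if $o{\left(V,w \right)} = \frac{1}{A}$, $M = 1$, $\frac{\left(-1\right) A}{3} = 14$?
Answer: $\frac{1}{42} \approx 0.02381$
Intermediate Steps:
$A = -42$ ($A = \left(-3\right) 14 = -42$)
$o{\left(V,w \right)} = - \frac{1}{42}$ ($o{\left(V,w \right)} = \frac{1}{-42} = - \frac{1}{42}$)
$- o{\left(M,-11 - 3 \right)} = \left(-1\right) \left(- \frac{1}{42}\right) = \frac{1}{42}$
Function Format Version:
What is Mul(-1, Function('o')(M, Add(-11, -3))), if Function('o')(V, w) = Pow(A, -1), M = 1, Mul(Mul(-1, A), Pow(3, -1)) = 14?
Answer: Rational(1, 42) ≈ 0.023810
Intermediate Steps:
A = -42 (A = Mul(-3, 14) = -42)
Function('o')(V, w) = Rational(-1, 42) (Function('o')(V, w) = Pow(-42, -1) = Rational(-1, 42))
Mul(-1, Function('o')(M, Add(-11, -3))) = Mul(-1, Rational(-1, 42)) = Rational(1, 42)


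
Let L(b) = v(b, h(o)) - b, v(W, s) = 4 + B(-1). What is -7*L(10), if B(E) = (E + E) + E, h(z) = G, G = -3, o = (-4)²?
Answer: 63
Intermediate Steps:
o = 16
h(z) = -3
B(E) = 3*E (B(E) = 2*E + E = 3*E)
v(W, s) = 1 (v(W, s) = 4 + 3*(-1) = 4 - 3 = 1)
L(b) = 1 - b
-7*L(10) = -7*(1 - 1*10) = -7*(1 - 10) = -7*(-9) = 63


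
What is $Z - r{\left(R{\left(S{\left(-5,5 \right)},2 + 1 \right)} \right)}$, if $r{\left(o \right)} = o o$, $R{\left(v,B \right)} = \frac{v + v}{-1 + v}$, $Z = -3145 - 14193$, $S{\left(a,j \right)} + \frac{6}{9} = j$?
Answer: $- \frac{433619}{25} \approx -17345.0$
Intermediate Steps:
$S{\left(a,j \right)} = - \frac{2}{3} + j$
$Z = -17338$ ($Z = -3145 - 14193 = -17338$)
$R{\left(v,B \right)} = \frac{2 v}{-1 + v}$
$r{\left(o \right)} = o^{2}$
$Z - r{\left(R{\left(S{\left(-5,5 \right)},2 + 1 \right)} \right)} = -17338 - \left(\frac{2 \left(- \frac{2}{3} + 5\right)}{-1 + \left(- \frac{2}{3} + 5\right)}\right)^{2} = -17338 - \left(2 \cdot \frac{13}{3} \frac{1}{-1 + \frac{13}{3}}\right)^{2} = -17338 - \left(2 \cdot \frac{13}{3} \frac{1}{\frac{10}{3}}\right)^{2} = -17338 - \left(2 \cdot \frac{13}{3} \cdot \frac{3}{10}\right)^{2} = -17338 - \left(\frac{13}{5}\right)^{2} = -17338 - \frac{169}{25} = - \frac{433619}{25}$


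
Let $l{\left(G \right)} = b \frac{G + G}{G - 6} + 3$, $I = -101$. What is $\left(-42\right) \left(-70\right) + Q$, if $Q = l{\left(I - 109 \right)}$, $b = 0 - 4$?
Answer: $\frac{26417}{9} \approx 2935.2$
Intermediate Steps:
$b = -4$
$l{\left(G \right)} = 3 - \frac{8 G}{-6 + G}$ ($l{\left(G \right)} = - 4 \frac{G + G}{G - 6} + 3 = - 4 \frac{2 G}{-6 + G} + 3 = - \frac{8 G}{-6 + G} + 3 = 3 - \frac{8 G}{-6 + G}$)
$Q = - \frac{43}{9}$ ($Q = \frac{-18 - 5 \left(-101 - 109\right)}{-6 - 210} = \frac{-18 - -1050}{-6 - 210} = \frac{-18 + 1050}{-216} = \left(- \frac{1}{216}\right) 1032 = - \frac{43}{9} \approx -4.7778$)
$\left(-42\right) \left(-70\right) + Q = \left(-42\right) \left(-70\right) - \frac{43}{9} = 2940 - \frac{43}{9} = \frac{26417}{9}$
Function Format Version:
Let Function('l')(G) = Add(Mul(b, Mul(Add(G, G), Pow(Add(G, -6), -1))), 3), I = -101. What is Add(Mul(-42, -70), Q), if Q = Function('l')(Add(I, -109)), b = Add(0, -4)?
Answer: Rational(26417, 9) ≈ 2935.2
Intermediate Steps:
b = -4
Function('l')(G) = Add(3, Mul(-8, G, Pow(Add(-6, G), -1))) (Function('l')(G) = Add(Mul(-4, Mul(Add(G, G), Pow(Add(G, -6), -1))), 3) = Add(Mul(-4, Mul(Mul(2, G), Pow(Add(-6, G), -1))), 3) = Add(Mul(-4, Mul(2, G, Pow(Add(-6, G), -1))), 3) = Add(Mul(-8, G, Pow(Add(-6, G), -1)), 3) = Add(3, Mul(-8, G, Pow(Add(-6, G), -1))))
Q = Rational(-43, 9) (Q = Mul(Pow(Add(-6, Add(-101, -109)), -1), Add(-18, Mul(-5, Add(-101, -109)))) = Mul(Pow(Add(-6, -210), -1), Add(-18, Mul(-5, -210))) = Mul(Pow(-216, -1), Add(-18, 1050)) = Mul(Rational(-1, 216), 1032) = Rational(-43, 9) ≈ -4.7778)
Add(Mul(-42, -70), Q) = Add(Mul(-42, -70), Rational(-43, 9)) = Add(2940, Rational(-43, 9)) = Rational(26417, 9)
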